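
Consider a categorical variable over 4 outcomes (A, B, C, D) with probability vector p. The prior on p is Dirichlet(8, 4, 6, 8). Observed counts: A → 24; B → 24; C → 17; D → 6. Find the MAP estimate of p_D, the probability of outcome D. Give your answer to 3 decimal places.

The posterior is Dirichlet(αᵢ + nᵢ) = Dirichlet(32, 28, 23, 14).
For a Dirichlet(a₁,…,a_K) with all aᵢ > 1, the mode has j-th component (aⱼ − 1)/(Σaᵢ − K).
Here Σaᵢ = 97 and K = 4, so p_D = (14 − 1)/(97 − 4) = 13/93 ≈ 0.140.

MAP estimate of p_D = 0.140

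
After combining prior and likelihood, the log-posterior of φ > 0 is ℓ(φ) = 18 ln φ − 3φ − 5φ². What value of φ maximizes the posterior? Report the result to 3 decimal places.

φ̂_MAP = 1.200

ℓ'(φ) = 18/φ − 3 − 10φ. Setting this to zero and multiplying by φ: 10φ² + 3φ − 18 = 0.
φ = (−3 + √(3² + 4·10·18)) / (2·10) = (−3 + √729) / 20 = (−3 + 27)/20 = 6/5.
ℓ''(φ) = −18/φ² − 10 < 0, confirming a maximum.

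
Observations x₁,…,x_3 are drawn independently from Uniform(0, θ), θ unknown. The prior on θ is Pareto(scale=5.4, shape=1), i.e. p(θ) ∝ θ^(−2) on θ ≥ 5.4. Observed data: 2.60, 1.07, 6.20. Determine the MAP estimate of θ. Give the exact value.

θ̂_MAP = 6.20

The Uniform(0, θ) likelihood is θ^(−n) for θ ≥ max(xᵢ), zero otherwise. Here max(xᵢ) = 6.20.
Posterior ∝ θ^(−2) · θ^(−3) = θ^(−5) on θ ≥ max(5.4, 6.20) = 6.20.
This density is strictly decreasing in θ, so the posterior mode lies at the lower boundary of the support.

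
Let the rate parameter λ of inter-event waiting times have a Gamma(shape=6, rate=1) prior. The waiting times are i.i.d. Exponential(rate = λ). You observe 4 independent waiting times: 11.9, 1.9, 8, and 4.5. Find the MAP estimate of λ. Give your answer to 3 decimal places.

λ̂_MAP = 0.330

The Exponential(rate=λ) likelihood is ∝ λ^n e^(−λΣtᵢ). Here n = 4 and Σtᵢ = 11.9 + 1.9 + 8 + 4.5 = 26.3.
Posterior ∝ λ^5e^(−1λ) · λ^4e^(−26.3λ) = λ^9e^(−27.3λ), i.e. Gamma(10, 27.3).
Mode = (a−1)/b = 9/27.3 ≈ 0.330.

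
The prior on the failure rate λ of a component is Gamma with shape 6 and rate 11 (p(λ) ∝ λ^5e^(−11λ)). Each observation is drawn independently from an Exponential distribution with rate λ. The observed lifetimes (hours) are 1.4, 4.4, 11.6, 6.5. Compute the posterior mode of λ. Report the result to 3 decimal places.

λ̂_MAP = 0.258

The Exponential(rate=λ) likelihood is ∝ λ^n e^(−λΣtᵢ). Here n = 4 and Σtᵢ = 1.4 + 4.4 + 11.6 + 6.5 = 23.9.
Posterior ∝ λ^5e^(−11λ) · λ^4e^(−23.9λ) = λ^9e^(−34.9λ), i.e. Gamma(10, 34.9).
Mode = (a−1)/b = 9/34.9 ≈ 0.258.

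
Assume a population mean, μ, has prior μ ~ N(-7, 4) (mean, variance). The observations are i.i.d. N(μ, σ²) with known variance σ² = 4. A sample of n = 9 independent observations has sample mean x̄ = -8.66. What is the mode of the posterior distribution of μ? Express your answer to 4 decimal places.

μ̂_MAP = -8.4940

n = 9, x̄ = -8.66.
For a Normal prior and Normal likelihood with known variance, the posterior is Normal; its mode equals its mean, the precision-weighted average.
Prior precision 1/σ₀² = 1/4 = 0.25; data precision n/σ² = 9/4 = 2.25.
μ̂ = (0.25·(-7) + 2.25·(-8.66)) / (0.25 + 2.25) = (-21.235)/2.5 = -8.4940.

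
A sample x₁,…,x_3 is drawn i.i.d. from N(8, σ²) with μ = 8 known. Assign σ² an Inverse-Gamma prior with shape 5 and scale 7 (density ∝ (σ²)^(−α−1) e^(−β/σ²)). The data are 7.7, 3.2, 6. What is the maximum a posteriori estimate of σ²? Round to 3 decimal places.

Sum of squared deviations about the known mean: SS = (7.7−8)² + (3.2−8)² + (6−8)² = 27.13.
The Normal likelihood contributes (σ²)^(−n/2) exp(−SS/(2σ²)), so the posterior is Inverse-Gamma(α + n/2, β + SS/2) = Inverse-Gamma(6.5, 20.565).
The mode of Inverse-Gamma(a, b) is b/(a+1) = 20.565/7.5 ≈ 2.742.

σ̂²_MAP = 2.742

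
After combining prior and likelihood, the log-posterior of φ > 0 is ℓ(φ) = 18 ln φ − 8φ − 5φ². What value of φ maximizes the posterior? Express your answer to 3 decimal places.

ℓ'(φ) = 18/φ − 8 − 10φ. Setting this to zero and multiplying by φ: 10φ² + 8φ − 18 = 0.
φ = (−8 + √(8² + 4·10·18)) / (2·10) = (−8 + √784) / 20 = (−8 + 28)/20 = 1.
ℓ''(φ) = −18/φ² − 10 < 0, confirming a maximum.

φ̂_MAP = 1.000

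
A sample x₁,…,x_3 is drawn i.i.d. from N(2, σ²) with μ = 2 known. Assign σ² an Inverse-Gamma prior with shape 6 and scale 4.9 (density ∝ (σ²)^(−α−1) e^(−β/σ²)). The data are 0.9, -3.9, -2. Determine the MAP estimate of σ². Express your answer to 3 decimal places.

Sum of squared deviations about the known mean: SS = (0.9−2)² + (-3.9−2)² + (-2−2)² = 52.02.
The Normal likelihood contributes (σ²)^(−n/2) exp(−SS/(2σ²)), so the posterior is Inverse-Gamma(α + n/2, β + SS/2) = Inverse-Gamma(7.5, 30.91).
The mode of Inverse-Gamma(a, b) is b/(a+1) = 30.91/8.5 ≈ 3.636.

σ̂²_MAP = 3.636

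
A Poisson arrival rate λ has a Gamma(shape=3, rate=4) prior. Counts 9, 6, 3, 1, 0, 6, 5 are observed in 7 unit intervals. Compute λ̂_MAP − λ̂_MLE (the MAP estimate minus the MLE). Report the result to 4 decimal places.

Σxᵢ = 30. Posterior is Gamma(33, 11); MAP = (33−1)/11 = 32/11 ≈ 2.90909.
MLE = x̄ = 30/7 ≈ 4.28571.
Difference = 32/11 − 30/7 = -106/77 ≈ -1.3766.

MAP − MLE = -1.3766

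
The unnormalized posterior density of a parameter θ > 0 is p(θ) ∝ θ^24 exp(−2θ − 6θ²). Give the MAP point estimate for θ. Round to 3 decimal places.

ℓ'(θ) = 24/θ − 2 − 12θ. Setting this to zero and multiplying by θ: 12θ² + 2θ − 24 = 0.
θ = (−2 + √(2² + 4·12·24)) / (2·12) = (−2 + √1156) / 24 = (−2 + 34)/24 = 4/3.
ℓ''(θ) = −24/θ² − 12 < 0, confirming a maximum.

θ̂_MAP = 1.333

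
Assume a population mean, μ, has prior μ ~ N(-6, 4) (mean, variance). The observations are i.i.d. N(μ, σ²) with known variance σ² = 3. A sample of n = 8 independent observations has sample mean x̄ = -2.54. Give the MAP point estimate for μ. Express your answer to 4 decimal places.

n = 8, x̄ = -2.54.
For a Normal prior and Normal likelihood with known variance, the posterior is Normal; its mode equals its mean, the precision-weighted average.
Prior precision 1/σ₀² = 1/4 = 0.25; data precision n/σ² = 8/3.
μ̂ = (0.25·(-6) + (8/3)·(-2.54)) / (0.25 + 8/3) = (-1241/150)/(35/12) = -2482/875 ≈ -2.8366.

μ̂_MAP = -2.8366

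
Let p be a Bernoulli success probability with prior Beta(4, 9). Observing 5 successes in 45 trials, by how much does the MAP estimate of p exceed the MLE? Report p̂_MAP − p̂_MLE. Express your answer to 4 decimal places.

MAP − MLE = 0.0317

Posterior is Beta(9, 49); MAP = (9−1)/(58−2) = 8/56 ≈ 0.14286.
MLE ignores the prior: p̂_MLE = k/n = 5/45 ≈ 0.11111.
Difference = 8/56 − 5/45 = 2/63 ≈ 0.0317.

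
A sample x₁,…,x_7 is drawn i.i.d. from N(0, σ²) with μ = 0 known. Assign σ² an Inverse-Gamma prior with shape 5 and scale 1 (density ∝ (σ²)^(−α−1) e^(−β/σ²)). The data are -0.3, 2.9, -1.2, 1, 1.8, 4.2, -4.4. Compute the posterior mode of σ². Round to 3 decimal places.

σ̂²_MAP = 2.799

Sum of squared deviations about the known mean: SS = (-0.3−0)² + (2.9−0)² + (-1.2−0)² + (1−0)² + (1.8−0)² + (4.2−0)² + (-4.4−0)² = 51.18.
The Normal likelihood contributes (σ²)^(−n/2) exp(−SS/(2σ²)), so the posterior is Inverse-Gamma(α + n/2, β + SS/2) = Inverse-Gamma(8.5, 26.59).
The mode of Inverse-Gamma(a, b) is b/(a+1) = 26.59/9.5 ≈ 2.799.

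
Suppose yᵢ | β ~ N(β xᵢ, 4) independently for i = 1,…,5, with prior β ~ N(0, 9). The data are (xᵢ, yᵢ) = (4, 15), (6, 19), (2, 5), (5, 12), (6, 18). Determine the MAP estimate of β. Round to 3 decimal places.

log p(β | y) = −Σ(yᵢ − βxᵢ)²/(2·4) − β²/(2·9) + const.
Setting the derivative to zero: Σxᵢ(yᵢ − βxᵢ)/4 − β/9 = 0, so β = Σxᵢyᵢ / (Σxᵢ² + σ²/τ²).
Σxᵢyᵢ = 4·15 + 6·19 + 2·5 + 5·12 + 6·18 = 352; Σxᵢ² = 117; σ²/τ² = 4/9.
β̂_MAP = 352 / (117 + 4/9) = 352/(1057/9) = 3168/1057 ≈ 2.997.

β̂_MAP = 2.997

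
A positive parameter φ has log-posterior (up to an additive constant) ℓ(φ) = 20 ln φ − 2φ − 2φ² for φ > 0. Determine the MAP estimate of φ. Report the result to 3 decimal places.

ℓ'(φ) = 20/φ − 2 − 4φ. Setting this to zero and multiplying by φ: 4φ² + 2φ − 20 = 0.
φ = (−2 + √(2² + 4·4·20)) / (2·4) = (−2 + √324) / 8 = (−2 + 18)/8 = 2.
ℓ''(φ) = −20/φ² − 4 < 0, confirming a maximum.

φ̂_MAP = 2.000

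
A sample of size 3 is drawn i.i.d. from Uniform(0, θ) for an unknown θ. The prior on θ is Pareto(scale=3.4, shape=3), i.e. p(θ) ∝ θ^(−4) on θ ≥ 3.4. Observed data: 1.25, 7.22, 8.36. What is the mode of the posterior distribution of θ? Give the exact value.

The Uniform(0, θ) likelihood is θ^(−n) for θ ≥ max(xᵢ), zero otherwise. Here max(xᵢ) = 8.36.
Posterior ∝ θ^(−4) · θ^(−3) = θ^(−7) on θ ≥ max(3.4, 8.36) = 8.36.
This density is strictly decreasing in θ, so the posterior mode lies at the lower boundary of the support.

θ̂_MAP = 8.36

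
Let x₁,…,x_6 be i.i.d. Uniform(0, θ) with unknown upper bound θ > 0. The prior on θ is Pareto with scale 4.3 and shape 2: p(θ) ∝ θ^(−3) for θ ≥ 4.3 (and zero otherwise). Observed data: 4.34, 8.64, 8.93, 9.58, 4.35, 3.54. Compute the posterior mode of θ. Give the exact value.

θ̂_MAP = 9.58

The Uniform(0, θ) likelihood is θ^(−n) for θ ≥ max(xᵢ), zero otherwise. Here max(xᵢ) = 9.58.
Posterior ∝ θ^(−3) · θ^(−6) = θ^(−9) on θ ≥ max(4.3, 9.58) = 9.58.
This density is strictly decreasing in θ, so the posterior mode lies at the lower boundary of the support.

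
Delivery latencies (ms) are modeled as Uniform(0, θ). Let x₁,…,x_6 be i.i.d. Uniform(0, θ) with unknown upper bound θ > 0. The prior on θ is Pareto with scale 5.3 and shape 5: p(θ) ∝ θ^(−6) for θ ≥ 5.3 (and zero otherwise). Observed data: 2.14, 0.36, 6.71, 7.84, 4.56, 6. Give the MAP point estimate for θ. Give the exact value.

θ̂_MAP = 7.84

The Uniform(0, θ) likelihood is θ^(−n) for θ ≥ max(xᵢ), zero otherwise. Here max(xᵢ) = 7.84.
Posterior ∝ θ^(−6) · θ^(−6) = θ^(−12) on θ ≥ max(5.3, 7.84) = 7.84.
This density is strictly decreasing in θ, so the posterior mode lies at the lower boundary of the support.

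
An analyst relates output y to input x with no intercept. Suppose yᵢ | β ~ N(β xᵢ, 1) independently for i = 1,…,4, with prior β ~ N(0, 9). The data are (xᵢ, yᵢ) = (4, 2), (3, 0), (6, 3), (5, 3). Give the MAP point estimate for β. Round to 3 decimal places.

β̂_MAP = 0.476

log p(β | y) = −Σ(yᵢ − βxᵢ)²/(2·1) − β²/(2·9) + const.
Setting the derivative to zero: Σxᵢ(yᵢ − βxᵢ)/1 − β/9 = 0, so β = Σxᵢyᵢ / (Σxᵢ² + σ²/τ²).
Σxᵢyᵢ = 4·2 + 3·0 + 6·3 + 5·3 = 41; Σxᵢ² = 86; σ²/τ² = 1/9.
β̂_MAP = 41 / (86 + 1/9) = 41/(775/9) = 369/775 ≈ 0.476.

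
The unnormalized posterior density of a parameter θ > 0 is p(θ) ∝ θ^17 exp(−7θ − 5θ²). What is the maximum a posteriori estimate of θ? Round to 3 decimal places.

θ̂_MAP = 1.000

ℓ'(θ) = 17/θ − 7 − 10θ. Setting this to zero and multiplying by θ: 10θ² + 7θ − 17 = 0.
θ = (−7 + √(7² + 4·10·17)) / (2·10) = (−7 + √729) / 20 = (−7 + 27)/20 = 1.
ℓ''(θ) = −17/θ² − 10 < 0, confirming a maximum.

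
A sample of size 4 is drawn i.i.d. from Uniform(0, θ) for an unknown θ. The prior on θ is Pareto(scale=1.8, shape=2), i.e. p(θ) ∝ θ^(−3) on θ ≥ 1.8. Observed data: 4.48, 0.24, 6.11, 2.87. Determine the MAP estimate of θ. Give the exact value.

The Uniform(0, θ) likelihood is θ^(−n) for θ ≥ max(xᵢ), zero otherwise. Here max(xᵢ) = 6.11.
Posterior ∝ θ^(−3) · θ^(−4) = θ^(−7) on θ ≥ max(1.8, 6.11) = 6.11.
This density is strictly decreasing in θ, so the posterior mode lies at the lower boundary of the support.

θ̂_MAP = 6.11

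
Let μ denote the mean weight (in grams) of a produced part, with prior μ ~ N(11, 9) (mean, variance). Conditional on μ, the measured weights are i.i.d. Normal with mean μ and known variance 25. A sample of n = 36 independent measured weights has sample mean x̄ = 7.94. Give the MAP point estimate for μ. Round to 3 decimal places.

n = 36, x̄ = 7.94.
For a Normal prior and Normal likelihood with known variance, the posterior is Normal; its mode equals its mean, the precision-weighted average.
Prior precision 1/σ₀² = 1/9; data precision n/σ² = 36/25 = 1.44.
μ̂ = ((1/9)·11 + 1.44·7.94) / (1/9 + 1.44) = (71189/5625)/(349/225) = 71189/8725 ≈ 8.159.

μ̂_MAP = 8.159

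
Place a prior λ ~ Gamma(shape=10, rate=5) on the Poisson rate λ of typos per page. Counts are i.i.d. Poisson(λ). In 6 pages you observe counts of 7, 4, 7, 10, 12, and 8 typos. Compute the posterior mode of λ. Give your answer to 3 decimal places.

Σxᵢ = 7+4+7+10+12+8 = 48, with n = 6.
Posterior ∝ λ^9e^(−5λ) · λ^48e^(−6λ) = λ^57e^(−11λ), i.e. Gamma(shape=58, rate=11).
The mode of a Gamma(a, b) with a ≥ 1 (shape–rate) is (a−1)/b = 57/11 ≈ 5.182.

λ̂_MAP = 5.182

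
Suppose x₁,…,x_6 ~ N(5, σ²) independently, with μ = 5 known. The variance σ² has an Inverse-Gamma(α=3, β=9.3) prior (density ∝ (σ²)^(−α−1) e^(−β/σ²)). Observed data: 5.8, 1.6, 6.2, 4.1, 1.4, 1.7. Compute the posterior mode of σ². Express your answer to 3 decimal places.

Sum of squared deviations about the known mean: SS = (5.8−5)² + (1.6−5)² + (6.2−5)² + (4.1−5)² + (1.4−5)² + (1.7−5)² = 38.3.
The Normal likelihood contributes (σ²)^(−n/2) exp(−SS/(2σ²)), so the posterior is Inverse-Gamma(α + n/2, β + SS/2) = Inverse-Gamma(6, 28.45).
The mode of Inverse-Gamma(a, b) is b/(a+1) = 28.45/7 ≈ 4.064.

σ̂²_MAP = 4.064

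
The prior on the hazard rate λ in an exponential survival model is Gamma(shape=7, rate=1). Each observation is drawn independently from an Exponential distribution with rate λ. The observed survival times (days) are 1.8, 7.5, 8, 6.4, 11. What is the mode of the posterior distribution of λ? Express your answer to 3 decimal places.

λ̂_MAP = 0.308

The Exponential(rate=λ) likelihood is ∝ λ^n e^(−λΣtᵢ). Here n = 5 and Σtᵢ = 1.8 + 7.5 + 8 + 6.4 + 11 = 34.7.
Posterior ∝ λ^6e^(−1λ) · λ^5e^(−34.7λ) = λ^11e^(−35.7λ), i.e. Gamma(12, 35.7).
Mode = (a−1)/b = 11/35.7 ≈ 0.308.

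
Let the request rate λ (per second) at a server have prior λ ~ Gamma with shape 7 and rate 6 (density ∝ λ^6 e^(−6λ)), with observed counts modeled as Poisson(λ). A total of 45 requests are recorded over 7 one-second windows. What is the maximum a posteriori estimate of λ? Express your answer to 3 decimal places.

λ̂_MAP = 3.923

Σxᵢ = 45, n = 7.
Posterior ∝ λ^6e^(−6λ) · λ^45e^(−7λ) = λ^51e^(−13λ), i.e. Gamma(shape=52, rate=13).
The mode of a Gamma(a, b) with a ≥ 1 (shape–rate) is (a−1)/b = 51/13 ≈ 3.923.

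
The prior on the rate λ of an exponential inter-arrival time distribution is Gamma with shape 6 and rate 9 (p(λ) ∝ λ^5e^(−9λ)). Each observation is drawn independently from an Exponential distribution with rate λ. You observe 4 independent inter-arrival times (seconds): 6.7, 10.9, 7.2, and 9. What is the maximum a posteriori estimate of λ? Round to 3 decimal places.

λ̂_MAP = 0.210

The Exponential(rate=λ) likelihood is ∝ λ^n e^(−λΣtᵢ). Here n = 4 and Σtᵢ = 6.7 + 10.9 + 7.2 + 9 = 33.8.
Posterior ∝ λ^5e^(−9λ) · λ^4e^(−33.8λ) = λ^9e^(−42.8λ), i.e. Gamma(10, 42.8).
Mode = (a−1)/b = 9/42.8 ≈ 0.210.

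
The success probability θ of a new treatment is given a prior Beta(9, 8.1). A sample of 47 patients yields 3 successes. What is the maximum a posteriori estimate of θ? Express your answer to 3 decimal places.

θ̂_MAP = 0.177

Prior: Beta(9, 8.1).
Data: 3 successes in 47 trials. The binomial likelihood contributes θ^3(1−θ)^44, so the posterior is Beta(9+3, 8.1+44) = Beta(12, 52.1).
For Beta(a, b) with a, b > 1 the mode is (a−1)/(a+b−2) = 11/62.1 ≈ 0.177.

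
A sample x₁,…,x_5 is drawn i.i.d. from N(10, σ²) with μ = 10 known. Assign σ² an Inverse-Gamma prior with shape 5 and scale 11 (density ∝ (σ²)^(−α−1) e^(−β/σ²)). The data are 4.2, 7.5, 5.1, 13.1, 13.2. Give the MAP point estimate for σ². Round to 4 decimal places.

σ̂²_MAP = 6.2206

Sum of squared deviations about the known mean: SS = (4.2−10)² + (7.5−10)² + (5.1−10)² + (13.1−10)² + (13.2−10)² = 83.75.
The Normal likelihood contributes (σ²)^(−n/2) exp(−SS/(2σ²)), so the posterior is Inverse-Gamma(α + n/2, β + SS/2) = Inverse-Gamma(7.5, 52.875).
The mode of Inverse-Gamma(a, b) is b/(a+1) = 52.875/8.5 ≈ 6.2206.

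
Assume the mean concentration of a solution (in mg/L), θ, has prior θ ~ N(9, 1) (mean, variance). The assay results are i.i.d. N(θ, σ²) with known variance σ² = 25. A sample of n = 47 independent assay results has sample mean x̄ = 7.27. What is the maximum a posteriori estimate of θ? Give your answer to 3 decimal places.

n = 47, x̄ = 7.27.
For a Normal prior and Normal likelihood with known variance, the posterior is Normal; its mode equals its mean, the precision-weighted average.
Prior precision 1/σ₀² = 1/1 = 1; data precision n/σ² = 47/25 = 1.88.
θ̂ = (1·9 + 1.88·7.27) / (1 + 1.88) = 22.6676/2.88 = 56669/7200 ≈ 7.871.

θ̂_MAP = 7.871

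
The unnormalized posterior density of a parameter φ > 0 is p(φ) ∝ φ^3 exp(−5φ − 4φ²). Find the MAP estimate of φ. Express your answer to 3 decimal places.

ℓ'(φ) = 3/φ − 5 − 8φ. Setting this to zero and multiplying by φ: 8φ² + 5φ − 3 = 0.
φ = (−5 + √(5² + 4·8·3)) / (2·8) = (−5 + √121) / 16 = (−5 + 11)/16 = 3/8.
ℓ''(φ) = −3/φ² − 8 < 0, confirming a maximum.

φ̂_MAP = 0.375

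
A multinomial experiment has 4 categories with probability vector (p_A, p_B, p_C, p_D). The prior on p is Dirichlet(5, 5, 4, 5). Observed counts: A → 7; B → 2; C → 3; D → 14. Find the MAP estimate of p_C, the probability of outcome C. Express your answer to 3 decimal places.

MAP estimate of p_C = 0.146

The posterior is Dirichlet(αᵢ + nᵢ) = Dirichlet(12, 7, 7, 19).
For a Dirichlet(a₁,…,a_K) with all aᵢ > 1, the mode has j-th component (aⱼ − 1)/(Σaᵢ − K).
Here Σaᵢ = 45 and K = 4, so p_C = (7 − 1)/(45 − 4) = 6/41 ≈ 0.146.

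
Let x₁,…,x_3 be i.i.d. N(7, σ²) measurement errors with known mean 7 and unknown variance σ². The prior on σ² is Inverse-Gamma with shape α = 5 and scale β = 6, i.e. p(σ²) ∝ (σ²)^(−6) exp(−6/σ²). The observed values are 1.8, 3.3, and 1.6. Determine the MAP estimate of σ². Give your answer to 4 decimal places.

Sum of squared deviations about the known mean: SS = (1.8−7)² + (3.3−7)² + (1.6−7)² = 69.89.
The Normal likelihood contributes (σ²)^(−n/2) exp(−SS/(2σ²)), so the posterior is Inverse-Gamma(α + n/2, β + SS/2) = Inverse-Gamma(6.5, 40.945).
The mode of Inverse-Gamma(a, b) is b/(a+1) = 40.945/7.5 ≈ 5.4593.

σ̂²_MAP = 5.4593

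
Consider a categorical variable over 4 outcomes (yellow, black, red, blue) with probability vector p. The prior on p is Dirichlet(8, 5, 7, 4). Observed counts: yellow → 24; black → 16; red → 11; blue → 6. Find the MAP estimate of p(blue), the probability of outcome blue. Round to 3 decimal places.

MAP estimate of p(blue) = 0.117

The posterior is Dirichlet(αᵢ + nᵢ) = Dirichlet(32, 21, 18, 10).
For a Dirichlet(a₁,…,a_K) with all aᵢ > 1, the mode has j-th component (aⱼ − 1)/(Σaᵢ − K).
Here Σaᵢ = 81 and K = 4, so p(blue) = (10 − 1)/(81 − 4) = 9/77 ≈ 0.117.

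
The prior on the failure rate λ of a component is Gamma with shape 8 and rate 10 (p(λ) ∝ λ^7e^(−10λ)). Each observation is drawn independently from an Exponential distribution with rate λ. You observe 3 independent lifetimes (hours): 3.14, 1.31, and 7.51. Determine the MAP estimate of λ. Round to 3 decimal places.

The Exponential(rate=λ) likelihood is ∝ λ^n e^(−λΣtᵢ). Here n = 3 and Σtᵢ = 3.14 + 1.31 + 7.51 = 11.96.
Posterior ∝ λ^7e^(−10λ) · λ^3e^(−11.96λ) = λ^10e^(−21.96λ), i.e. Gamma(11, 21.96).
Mode = (a−1)/b = 10/21.96 ≈ 0.455.

λ̂_MAP = 0.455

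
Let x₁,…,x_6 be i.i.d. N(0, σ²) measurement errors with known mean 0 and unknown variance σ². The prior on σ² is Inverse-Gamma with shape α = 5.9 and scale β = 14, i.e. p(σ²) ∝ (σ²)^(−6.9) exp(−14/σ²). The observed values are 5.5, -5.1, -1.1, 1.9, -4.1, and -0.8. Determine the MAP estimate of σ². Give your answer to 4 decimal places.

Sum of squared deviations about the known mean: SS = (5.5−0)² + (-5.1−0)² + (-1.1−0)² + (1.9−0)² + (-4.1−0)² + (-0.8−0)² = 78.53.
The Normal likelihood contributes (σ²)^(−n/2) exp(−SS/(2σ²)), so the posterior is Inverse-Gamma(α + n/2, β + SS/2) = Inverse-Gamma(8.9, 53.265).
The mode of Inverse-Gamma(a, b) is b/(a+1) = 53.265/9.9 ≈ 5.3803.

σ̂²_MAP = 5.3803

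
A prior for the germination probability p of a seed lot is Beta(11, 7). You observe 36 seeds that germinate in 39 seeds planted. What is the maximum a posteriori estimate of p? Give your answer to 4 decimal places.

Prior: Beta(11, 7).
Data: 36 successes in 39 trials. The binomial likelihood contributes p^36(1−p)^3, so the posterior is Beta(11+36, 7+3) = Beta(47, 10).
For Beta(a, b) with a, b > 1 the mode is (a−1)/(a+b−2) = 46/55 ≈ 0.8364.

p̂_MAP = 0.8364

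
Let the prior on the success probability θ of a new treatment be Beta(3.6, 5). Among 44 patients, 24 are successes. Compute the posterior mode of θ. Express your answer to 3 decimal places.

Prior: Beta(3.6, 5).
Data: 24 successes in 44 trials. The binomial likelihood contributes θ^24(1−θ)^20, so the posterior is Beta(3.6+24, 5+20) = Beta(27.6, 25).
For Beta(a, b) with a, b > 1 the mode is (a−1)/(a+b−2) = 26.6/50.6 ≈ 0.526.

θ̂_MAP = 0.526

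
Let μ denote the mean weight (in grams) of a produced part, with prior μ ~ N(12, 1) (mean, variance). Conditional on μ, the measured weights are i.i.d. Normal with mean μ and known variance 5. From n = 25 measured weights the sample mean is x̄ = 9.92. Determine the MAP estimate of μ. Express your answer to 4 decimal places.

n = 25, x̄ = 9.92.
For a Normal prior and Normal likelihood with known variance, the posterior is Normal; its mode equals its mean, the precision-weighted average.
Prior precision 1/σ₀² = 1/1 = 1; data precision n/σ² = 25/5 = 5.
μ̂ = (1·12 + 5·9.92) / (1 + 5) = 61.6/6 = 154/15 ≈ 10.2667.

μ̂_MAP = 10.2667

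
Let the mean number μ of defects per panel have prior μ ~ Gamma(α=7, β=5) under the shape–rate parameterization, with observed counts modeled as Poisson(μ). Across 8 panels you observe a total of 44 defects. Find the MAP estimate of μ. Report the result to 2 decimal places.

Σxᵢ = 44, n = 8.
Posterior ∝ μ^6e^(−5μ) · μ^44e^(−8μ) = μ^50e^(−13μ), i.e. Gamma(shape=51, rate=13).
The mode of a Gamma(a, b) with a ≥ 1 (shape–rate) is (a−1)/b = 50/13 ≈ 3.85.

μ̂_MAP = 3.85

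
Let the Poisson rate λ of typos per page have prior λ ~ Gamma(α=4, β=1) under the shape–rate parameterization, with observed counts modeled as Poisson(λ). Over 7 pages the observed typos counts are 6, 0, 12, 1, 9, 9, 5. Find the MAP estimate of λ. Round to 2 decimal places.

Σxᵢ = 6+0+12+1+9+9+5 = 42, with n = 7.
Posterior ∝ λ^3e^(−1λ) · λ^42e^(−7λ) = λ^45e^(−8λ), i.e. Gamma(shape=46, rate=8).
The mode of a Gamma(a, b) with a ≥ 1 (shape–rate) is (a−1)/b = 45/8 ≈ 5.63.

λ̂_MAP = 5.63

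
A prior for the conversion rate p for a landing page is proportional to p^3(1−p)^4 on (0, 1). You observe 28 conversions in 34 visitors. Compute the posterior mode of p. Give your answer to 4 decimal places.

The prior density ∝ p^3(1−p)^4 is the kernel of Beta(4, 5).
Data: 28 successes in 34 trials. The binomial likelihood contributes p^28(1−p)^6, so the posterior is Beta(4+28, 5+6) = Beta(32, 11).
For Beta(a, b) with a, b > 1 the mode is (a−1)/(a+b−2) = 31/41 ≈ 0.7561.

p̂_MAP = 0.7561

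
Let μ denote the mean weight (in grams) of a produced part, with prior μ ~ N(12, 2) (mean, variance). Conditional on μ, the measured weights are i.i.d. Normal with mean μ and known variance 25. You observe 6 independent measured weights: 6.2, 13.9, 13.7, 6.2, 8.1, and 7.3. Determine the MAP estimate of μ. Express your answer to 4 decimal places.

n = 6; x̄ = (6.2 + 13.9 + 13.7 + 6.2 + 8.1 + 7.3)/6 = 55.4/6 = 277/30 ≈ 9.2333.
For a Normal prior and Normal likelihood with known variance, the posterior is Normal; its mode equals its mean, the precision-weighted average.
Prior precision 1/σ₀² = 1/2 = 0.5; data precision n/σ² = 6/25 = 0.24.
μ̂ = (0.5·12 + 0.24·(277/30)) / (0.5 + 0.24) = 8.216/0.74 = 2054/185 ≈ 11.1027.

μ̂_MAP = 11.1027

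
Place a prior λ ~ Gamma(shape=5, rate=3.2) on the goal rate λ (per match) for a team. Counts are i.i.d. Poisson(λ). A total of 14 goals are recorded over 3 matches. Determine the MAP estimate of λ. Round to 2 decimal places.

Σxᵢ = 14, n = 3.
Posterior ∝ λ^4e^(−3.2λ) · λ^14e^(−3λ) = λ^18e^(−6.2λ), i.e. Gamma(shape=19, rate=6.2).
The mode of a Gamma(a, b) with a ≥ 1 (shape–rate) is (a−1)/b = 18/6.2 ≈ 2.90.

λ̂_MAP = 2.90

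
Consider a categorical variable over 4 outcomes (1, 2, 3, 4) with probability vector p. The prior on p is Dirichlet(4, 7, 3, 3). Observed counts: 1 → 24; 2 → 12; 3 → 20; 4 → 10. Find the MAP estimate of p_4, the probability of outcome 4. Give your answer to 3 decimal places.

MAP estimate: 0.152

The posterior is Dirichlet(αᵢ + nᵢ) = Dirichlet(28, 19, 23, 13).
For a Dirichlet(a₁,…,a_K) with all aᵢ > 1, the mode has j-th component (aⱼ − 1)/(Σaᵢ − K).
Here Σaᵢ = 83 and K = 4, so p_4 = (13 − 1)/(83 − 4) = 12/79 ≈ 0.152.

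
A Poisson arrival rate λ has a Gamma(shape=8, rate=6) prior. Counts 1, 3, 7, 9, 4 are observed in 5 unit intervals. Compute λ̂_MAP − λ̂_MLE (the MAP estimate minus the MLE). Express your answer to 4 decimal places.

MAP − MLE = -1.9818

Σxᵢ = 24. Posterior is Gamma(32, 11); MAP = (32−1)/11 = 31/11 ≈ 2.81818.
MLE = x̄ = 24/5 ≈ 4.80000.
Difference = 31/11 − 24/5 = -109/55 ≈ -1.9818.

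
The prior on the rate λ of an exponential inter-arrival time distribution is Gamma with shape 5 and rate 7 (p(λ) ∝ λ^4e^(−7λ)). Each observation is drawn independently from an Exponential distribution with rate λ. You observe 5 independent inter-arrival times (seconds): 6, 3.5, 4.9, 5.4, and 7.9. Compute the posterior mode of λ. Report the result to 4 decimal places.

λ̂_MAP = 0.2594

The Exponential(rate=λ) likelihood is ∝ λ^n e^(−λΣtᵢ). Here n = 5 and Σtᵢ = 6 + 3.5 + 4.9 + 5.4 + 7.9 = 27.7.
Posterior ∝ λ^4e^(−7λ) · λ^5e^(−27.7λ) = λ^9e^(−34.7λ), i.e. Gamma(10, 34.7).
Mode = (a−1)/b = 9/34.7 ≈ 0.2594.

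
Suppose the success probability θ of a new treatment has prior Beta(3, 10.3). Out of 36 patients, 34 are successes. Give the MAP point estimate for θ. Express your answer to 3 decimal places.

Prior: Beta(3, 10.3).
Data: 34 successes in 36 trials. The binomial likelihood contributes θ^34(1−θ)^2, so the posterior is Beta(3+34, 10.3+2) = Beta(37, 12.3).
For Beta(a, b) with a, b > 1 the mode is (a−1)/(a+b−2) = 36/47.3 ≈ 0.761.

θ̂_MAP = 0.761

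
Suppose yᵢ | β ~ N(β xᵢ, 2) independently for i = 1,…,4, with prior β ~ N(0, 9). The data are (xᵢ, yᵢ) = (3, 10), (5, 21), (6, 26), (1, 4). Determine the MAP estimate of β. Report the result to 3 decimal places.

β̂_MAP = 4.142

log p(β | y) = −Σ(yᵢ − βxᵢ)²/(2·2) − β²/(2·9) + const.
Setting the derivative to zero: Σxᵢ(yᵢ − βxᵢ)/2 − β/9 = 0, so β = Σxᵢyᵢ / (Σxᵢ² + σ²/τ²).
Σxᵢyᵢ = 3·10 + 5·21 + 6·26 + 1·4 = 295; Σxᵢ² = 71; σ²/τ² = 2/9.
β̂_MAP = 295 / (71 + 2/9) = 295/(641/9) = 2655/641 ≈ 4.142.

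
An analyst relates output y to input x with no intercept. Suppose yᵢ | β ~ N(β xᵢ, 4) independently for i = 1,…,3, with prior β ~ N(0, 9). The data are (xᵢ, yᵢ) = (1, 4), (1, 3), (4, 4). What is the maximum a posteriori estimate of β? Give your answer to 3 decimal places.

log p(β | y) = −Σ(yᵢ − βxᵢ)²/(2·4) − β²/(2·9) + const.
Setting the derivative to zero: Σxᵢ(yᵢ − βxᵢ)/4 − β/9 = 0, so β = Σxᵢyᵢ / (Σxᵢ² + σ²/τ²).
Σxᵢyᵢ = 1·4 + 1·3 + 4·4 = 23; Σxᵢ² = 18; σ²/τ² = 4/9.
β̂_MAP = 23 / (18 + 4/9) = 23/(166/9) = 207/166 ≈ 1.247.

β̂_MAP = 1.247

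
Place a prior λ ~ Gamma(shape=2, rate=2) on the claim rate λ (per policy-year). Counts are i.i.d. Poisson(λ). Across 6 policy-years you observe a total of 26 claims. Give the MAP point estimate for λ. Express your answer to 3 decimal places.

λ̂_MAP = 3.375

Σxᵢ = 26, n = 6.
Posterior ∝ λe^(−2λ) · λ^26e^(−6λ) = λ^27e^(−8λ), i.e. Gamma(shape=28, rate=8).
The mode of a Gamma(a, b) with a ≥ 1 (shape–rate) is (a−1)/b = 27/8 ≈ 3.375.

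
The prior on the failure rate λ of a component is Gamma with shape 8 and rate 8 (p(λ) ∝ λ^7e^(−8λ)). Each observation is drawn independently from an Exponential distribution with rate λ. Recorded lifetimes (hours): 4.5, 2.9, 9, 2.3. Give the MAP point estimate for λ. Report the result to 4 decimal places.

λ̂_MAP = 0.4120

The Exponential(rate=λ) likelihood is ∝ λ^n e^(−λΣtᵢ). Here n = 4 and Σtᵢ = 4.5 + 2.9 + 9 + 2.3 = 18.7.
Posterior ∝ λ^7e^(−8λ) · λ^4e^(−18.7λ) = λ^11e^(−26.7λ), i.e. Gamma(12, 26.7).
Mode = (a−1)/b = 11/26.7 ≈ 0.4120.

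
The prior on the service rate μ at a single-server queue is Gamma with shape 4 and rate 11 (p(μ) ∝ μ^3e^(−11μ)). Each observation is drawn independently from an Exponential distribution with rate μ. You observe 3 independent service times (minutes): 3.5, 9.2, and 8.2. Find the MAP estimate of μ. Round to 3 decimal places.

The Exponential(rate=μ) likelihood is ∝ μ^n e^(−μΣtᵢ). Here n = 3 and Σtᵢ = 3.5 + 9.2 + 8.2 = 20.9.
Posterior ∝ μ^3e^(−11μ) · μ^3e^(−20.9μ) = μ^6e^(−31.9μ), i.e. Gamma(7, 31.9).
Mode = (a−1)/b = 6/31.9 ≈ 0.188.

μ̂_MAP = 0.188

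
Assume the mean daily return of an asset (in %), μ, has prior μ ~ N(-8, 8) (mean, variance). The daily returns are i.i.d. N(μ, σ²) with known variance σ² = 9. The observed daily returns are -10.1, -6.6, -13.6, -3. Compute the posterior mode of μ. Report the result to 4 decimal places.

μ̂_MAP = -8.2537

n = 4; x̄ = ((-10.1) + (-6.6) + (-13.6) + (-3))/4 = -33.3/4 = -8.325.
For a Normal prior and Normal likelihood with known variance, the posterior is Normal; its mode equals its mean, the precision-weighted average.
Prior precision 1/σ₀² = 1/8 = 0.125; data precision n/σ² = 4/9.
μ̂ = (0.125·(-8) + (4/9)·(-8.325)) / (0.125 + 4/9) = (-4.7)/(41/72) = -1692/205 ≈ -8.2537.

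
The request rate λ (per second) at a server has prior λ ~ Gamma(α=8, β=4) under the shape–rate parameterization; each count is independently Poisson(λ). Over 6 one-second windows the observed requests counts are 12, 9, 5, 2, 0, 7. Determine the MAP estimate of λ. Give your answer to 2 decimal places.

Σxᵢ = 12+9+5+2+0+7 = 35, with n = 6.
Posterior ∝ λ^7e^(−4λ) · λ^35e^(−6λ) = λ^42e^(−10λ), i.e. Gamma(shape=43, rate=10).
The mode of a Gamma(a, b) with a ≥ 1 (shape–rate) is (a−1)/b = 42/10 ≈ 4.20.

λ̂_MAP = 4.20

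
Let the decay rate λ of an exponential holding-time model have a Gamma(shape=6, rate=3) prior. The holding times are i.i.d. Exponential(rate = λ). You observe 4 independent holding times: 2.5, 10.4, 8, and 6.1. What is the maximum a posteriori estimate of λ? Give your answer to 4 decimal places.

λ̂_MAP = 0.3000

The Exponential(rate=λ) likelihood is ∝ λ^n e^(−λΣtᵢ). Here n = 4 and Σtᵢ = 2.5 + 10.4 + 8 + 6.1 = 27.
Posterior ∝ λ^5e^(−3λ) · λ^4e^(−27λ) = λ^9e^(−30λ), i.e. Gamma(10, 30).
Mode = (a−1)/b = 9/30 ≈ 0.3000.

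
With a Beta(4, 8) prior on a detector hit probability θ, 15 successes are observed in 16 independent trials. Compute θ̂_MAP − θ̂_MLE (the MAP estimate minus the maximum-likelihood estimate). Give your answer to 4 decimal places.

MAP − MLE = -0.2452

Posterior is Beta(19, 9); MAP = (19−1)/(28−2) = 18/26 ≈ 0.69231.
MLE ignores the prior: θ̂_MLE = k/n = 15/16 ≈ 0.93750.
Difference = 18/26 − 15/16 = -51/208 ≈ -0.2452.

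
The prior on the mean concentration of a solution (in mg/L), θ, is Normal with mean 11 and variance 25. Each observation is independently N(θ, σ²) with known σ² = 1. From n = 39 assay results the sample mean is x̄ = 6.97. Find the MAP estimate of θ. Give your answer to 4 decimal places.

θ̂_MAP = 6.9741

n = 39, x̄ = 6.97.
For a Normal prior and Normal likelihood with known variance, the posterior is Normal; its mode equals its mean, the precision-weighted average.
Prior precision 1/σ₀² = 1/25 = 0.04; data precision n/σ² = 39/1 = 39.
θ̂ = (0.04·11 + 39·6.97) / (0.04 + 39) = 272.27/39.04 = 27227/3904 ≈ 6.9741.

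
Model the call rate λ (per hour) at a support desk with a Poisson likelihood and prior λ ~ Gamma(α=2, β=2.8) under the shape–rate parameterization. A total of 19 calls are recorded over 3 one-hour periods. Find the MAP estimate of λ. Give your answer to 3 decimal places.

λ̂_MAP = 3.448

Σxᵢ = 19, n = 3.
Posterior ∝ λe^(−2.8λ) · λ^19e^(−3λ) = λ^20e^(−5.8λ), i.e. Gamma(shape=21, rate=5.8).
The mode of a Gamma(a, b) with a ≥ 1 (shape–rate) is (a−1)/b = 20/5.8 ≈ 3.448.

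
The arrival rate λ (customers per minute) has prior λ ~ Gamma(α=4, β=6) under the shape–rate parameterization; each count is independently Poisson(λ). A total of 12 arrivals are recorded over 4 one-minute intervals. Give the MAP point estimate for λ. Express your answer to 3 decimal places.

λ̂_MAP = 1.500

Σxᵢ = 12, n = 4.
Posterior ∝ λ^3e^(−6λ) · λ^12e^(−4λ) = λ^15e^(−10λ), i.e. Gamma(shape=16, rate=10).
The mode of a Gamma(a, b) with a ≥ 1 (shape–rate) is (a−1)/b = 15/10 ≈ 1.500.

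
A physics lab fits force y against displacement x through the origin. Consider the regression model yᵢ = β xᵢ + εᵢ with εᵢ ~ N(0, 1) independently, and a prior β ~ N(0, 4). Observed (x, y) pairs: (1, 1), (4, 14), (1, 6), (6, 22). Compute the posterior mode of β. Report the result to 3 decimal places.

β̂_MAP = 3.594

log p(β | y) = −Σ(yᵢ − βxᵢ)²/(2·1) − β²/(2·4) + const.
Setting the derivative to zero: Σxᵢ(yᵢ − βxᵢ)/1 − β/4 = 0, so β = Σxᵢyᵢ / (Σxᵢ² + σ²/τ²).
Σxᵢyᵢ = 1·1 + 4·14 + 1·6 + 6·22 = 195; Σxᵢ² = 54; σ²/τ² = 0.25.
β̂_MAP = 195 / (54 + 0.25) = 195/54.25 ≈ 3.594.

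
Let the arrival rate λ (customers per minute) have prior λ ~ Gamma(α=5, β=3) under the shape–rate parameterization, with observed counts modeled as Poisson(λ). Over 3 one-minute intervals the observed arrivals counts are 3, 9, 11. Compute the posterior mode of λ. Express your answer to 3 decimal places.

λ̂_MAP = 4.500

Σxᵢ = 3+9+11 = 23, with n = 3.
Posterior ∝ λ^4e^(−3λ) · λ^23e^(−3λ) = λ^27e^(−6λ), i.e. Gamma(shape=28, rate=6).
The mode of a Gamma(a, b) with a ≥ 1 (shape–rate) is (a−1)/b = 27/6 ≈ 4.500.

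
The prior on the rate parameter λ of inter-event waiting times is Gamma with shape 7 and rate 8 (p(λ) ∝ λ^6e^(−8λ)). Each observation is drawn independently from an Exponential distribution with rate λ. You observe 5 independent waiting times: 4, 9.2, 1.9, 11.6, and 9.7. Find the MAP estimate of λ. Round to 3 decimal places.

λ̂_MAP = 0.248

The Exponential(rate=λ) likelihood is ∝ λ^n e^(−λΣtᵢ). Here n = 5 and Σtᵢ = 4 + 9.2 + 1.9 + 11.6 + 9.7 = 36.4.
Posterior ∝ λ^6e^(−8λ) · λ^5e^(−36.4λ) = λ^11e^(−44.4λ), i.e. Gamma(12, 44.4).
Mode = (a−1)/b = 11/44.4 ≈ 0.248.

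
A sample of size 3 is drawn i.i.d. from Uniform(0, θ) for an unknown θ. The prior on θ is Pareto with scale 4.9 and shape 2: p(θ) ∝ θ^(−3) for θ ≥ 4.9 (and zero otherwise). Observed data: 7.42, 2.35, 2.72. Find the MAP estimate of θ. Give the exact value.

θ̂_MAP = 7.42

The Uniform(0, θ) likelihood is θ^(−n) for θ ≥ max(xᵢ), zero otherwise. Here max(xᵢ) = 7.42.
Posterior ∝ θ^(−3) · θ^(−3) = θ^(−6) on θ ≥ max(4.9, 7.42) = 7.42.
This density is strictly decreasing in θ, so the posterior mode lies at the lower boundary of the support.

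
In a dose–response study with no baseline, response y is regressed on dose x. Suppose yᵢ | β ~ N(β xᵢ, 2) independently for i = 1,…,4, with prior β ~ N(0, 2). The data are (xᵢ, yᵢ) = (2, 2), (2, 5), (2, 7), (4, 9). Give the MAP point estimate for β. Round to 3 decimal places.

β̂_MAP = 2.207

log p(β | y) = −Σ(yᵢ − βxᵢ)²/(2·2) − β²/(2·2) + const.
Setting the derivative to zero: Σxᵢ(yᵢ − βxᵢ)/2 − β/2 = 0, so β = Σxᵢyᵢ / (Σxᵢ² + σ²/τ²).
Σxᵢyᵢ = 2·2 + 2·5 + 2·7 + 4·9 = 64; Σxᵢ² = 28; σ²/τ² = 1.
β̂_MAP = 64 / (28 + 1) = 64/29 ≈ 2.207.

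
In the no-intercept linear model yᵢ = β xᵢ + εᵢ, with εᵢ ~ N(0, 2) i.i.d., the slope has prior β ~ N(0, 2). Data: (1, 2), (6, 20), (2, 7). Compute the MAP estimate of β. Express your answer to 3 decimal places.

β̂_MAP = 3.238

log p(β | y) = −Σ(yᵢ − βxᵢ)²/(2·2) − β²/(2·2) + const.
Setting the derivative to zero: Σxᵢ(yᵢ − βxᵢ)/2 − β/2 = 0, so β = Σxᵢyᵢ / (Σxᵢ² + σ²/τ²).
Σxᵢyᵢ = 1·2 + 6·20 + 2·7 = 136; Σxᵢ² = 41; σ²/τ² = 1.
β̂_MAP = 136 / (41 + 1) = 136/42 ≈ 3.238.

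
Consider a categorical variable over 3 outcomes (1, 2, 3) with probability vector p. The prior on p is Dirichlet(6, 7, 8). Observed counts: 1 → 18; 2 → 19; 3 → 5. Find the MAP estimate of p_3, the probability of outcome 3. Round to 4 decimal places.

MAP estimate: 0.2000

The posterior is Dirichlet(αᵢ + nᵢ) = Dirichlet(24, 26, 13).
For a Dirichlet(a₁,…,a_K) with all aᵢ > 1, the mode has j-th component (aⱼ − 1)/(Σaᵢ − K).
Here Σaᵢ = 63 and K = 3, so p_3 = (13 − 1)/(63 − 3) = 12/60 ≈ 0.2000.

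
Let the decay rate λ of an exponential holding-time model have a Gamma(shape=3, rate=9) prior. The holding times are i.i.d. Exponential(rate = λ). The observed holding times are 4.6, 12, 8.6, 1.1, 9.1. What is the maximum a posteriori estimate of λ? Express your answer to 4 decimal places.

λ̂_MAP = 0.1577

The Exponential(rate=λ) likelihood is ∝ λ^n e^(−λΣtᵢ). Here n = 5 and Σtᵢ = 4.6 + 12 + 8.6 + 1.1 + 9.1 = 35.4.
Posterior ∝ λ^2e^(−9λ) · λ^5e^(−35.4λ) = λ^7e^(−44.4λ), i.e. Gamma(8, 44.4).
Mode = (a−1)/b = 7/44.4 ≈ 0.1577.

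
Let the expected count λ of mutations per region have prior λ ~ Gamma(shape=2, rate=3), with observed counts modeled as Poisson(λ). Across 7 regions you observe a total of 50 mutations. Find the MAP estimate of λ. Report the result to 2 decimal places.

Σxᵢ = 50, n = 7.
Posterior ∝ λe^(−3λ) · λ^50e^(−7λ) = λ^51e^(−10λ), i.e. Gamma(shape=52, rate=10).
The mode of a Gamma(a, b) with a ≥ 1 (shape–rate) is (a−1)/b = 51/10 ≈ 5.10.

λ̂_MAP = 5.10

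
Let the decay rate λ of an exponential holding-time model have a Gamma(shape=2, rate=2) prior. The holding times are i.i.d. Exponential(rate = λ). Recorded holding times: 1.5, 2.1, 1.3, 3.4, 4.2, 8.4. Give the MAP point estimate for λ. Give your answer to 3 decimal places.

The Exponential(rate=λ) likelihood is ∝ λ^n e^(−λΣtᵢ). Here n = 6 and Σtᵢ = 1.5 + 2.1 + 1.3 + 3.4 + 4.2 + 8.4 = 20.9.
Posterior ∝ λe^(−2λ) · λ^6e^(−20.9λ) = λ^7e^(−22.9λ), i.e. Gamma(8, 22.9).
Mode = (a−1)/b = 7/22.9 ≈ 0.306.

λ̂_MAP = 0.306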